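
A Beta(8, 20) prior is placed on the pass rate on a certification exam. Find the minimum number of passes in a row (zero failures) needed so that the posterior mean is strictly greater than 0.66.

k = 31

After k passes and 0 failures the posterior is Beta(8+k, 20), with mean (8+k)/(8+20+k).
Set (8+k)/(28+k) > 0.66 and solve: k > (0.66·28 − 8)/(1 − 0.66) = 30.824.
The smallest integer exceeding 30.824 is 31.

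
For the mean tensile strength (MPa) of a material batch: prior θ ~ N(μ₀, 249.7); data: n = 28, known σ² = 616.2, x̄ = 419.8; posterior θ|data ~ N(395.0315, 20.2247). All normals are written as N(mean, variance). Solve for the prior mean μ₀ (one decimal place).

The posterior mean is a precision-weighted average: μ_n = (τ₀μ₀ + τ_data·x̄)/(τ₀+τ_data), with τ₀=1/σ₀² and τ_data=n/σ².
Here τ₀ = 1/249.7 = 0.004005 and τ_data = 28/616.2 = 0.045440, so τ_n = 0.049445.
Rearranging for μ₀: μ₀ = (μ_n·τ_n − τ_data·x̄)/τ₀ = (395.0315·0.049445 − 0.045440·419.8) / 0.004005 = 0.456621/0.004005 ≈ 114.0.

μ₀ = 114.0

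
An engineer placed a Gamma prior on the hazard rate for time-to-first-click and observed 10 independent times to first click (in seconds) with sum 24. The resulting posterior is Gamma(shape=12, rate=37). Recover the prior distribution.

Gamma(shape=2, rate=13)

Gamma–exponential conjugacy: posterior shape = α + n, posterior rate = β + Σtᵢ.
So α = 12 − 10 = 2 and β = 37 − 24 = 13.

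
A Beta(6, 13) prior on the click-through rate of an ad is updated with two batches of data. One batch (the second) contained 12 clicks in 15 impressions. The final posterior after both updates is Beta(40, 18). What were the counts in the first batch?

22 clicks and 2 non-clicks

Because Beta–binomial updating is additive in the counts, the combined data contributed (α_post−α_prior, β_post−β_prior) successes and failures.
Total across both batches: 40−6=34 clicks, 18−13=5 non-clicks.
Subtract the second batch: 34−12=22 clicks and 5−3=2 non-clicks.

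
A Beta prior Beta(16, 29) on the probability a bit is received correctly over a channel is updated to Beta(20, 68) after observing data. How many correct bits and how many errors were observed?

4 correct bits and 39 errors

Beta is conjugate to the binomial likelihood: posterior = Beta(α+s, β+f).
Match parameters: s=20−16=4, f=68−29=39.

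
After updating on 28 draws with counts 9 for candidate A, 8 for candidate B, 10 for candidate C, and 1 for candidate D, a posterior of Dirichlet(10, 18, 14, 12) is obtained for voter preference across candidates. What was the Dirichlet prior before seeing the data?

For a Dirichlet(α) prior with multinomial counts c, the posterior is Dirichlet(α + c) componentwise.
Subtract each count from the matching posterior parameter: 10−9=1, 18−8=10, 14−10=4, 12−1=11.

Dirichlet(1, 10, 4, 11)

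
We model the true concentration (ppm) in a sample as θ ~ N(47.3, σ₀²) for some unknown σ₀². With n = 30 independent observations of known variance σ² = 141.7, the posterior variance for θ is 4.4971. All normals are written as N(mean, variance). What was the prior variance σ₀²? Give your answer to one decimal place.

Posterior precision equals prior precision plus data precision: 1/σ_n² = 1/σ₀² + n/σ².
So 1/σ₀² = 1/4.4971 − 30/141.7 = 0.222366 − 0.211715 = 0.010651.
Hence σ₀² = 1/0.010651 ≈ 93.9.

σ₀² = 93.9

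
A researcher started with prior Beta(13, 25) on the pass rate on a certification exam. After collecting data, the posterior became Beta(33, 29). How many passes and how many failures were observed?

20 passes and 4 failures

Beta is conjugate to the binomial likelihood: posterior = Beta(a+s, b+f).
Match parameters: s=33−13=20, f=29−25=4.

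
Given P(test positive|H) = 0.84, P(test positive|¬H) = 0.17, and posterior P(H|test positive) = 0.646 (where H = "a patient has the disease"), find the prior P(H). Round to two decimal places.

Bayes' rule in odds form gives O(H|E) = O(H)·[P(E|H)/P(E|¬H)], hence O(H) = O(H|E)/LR.
Posterior odds = 0.646/(1−0.646) = 1.8249. LR = 0.84/0.17 = 4.9412.
Prior odds = 1.8249/4.9412 = 0.3693, so P(H) = 0.3693/(1+0.3693) ≈ 0.27.

P(H) = 0.27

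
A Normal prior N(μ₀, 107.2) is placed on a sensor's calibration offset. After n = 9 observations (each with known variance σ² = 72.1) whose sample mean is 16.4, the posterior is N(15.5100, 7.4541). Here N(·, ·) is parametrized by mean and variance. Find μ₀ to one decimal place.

μ₀ = 3.6

The posterior mean is a precision-weighted average: μ_n = (τ₀μ₀ + τ_data·x̄)/(τ₀+τ_data), with τ₀=1/σ₀² and τ_data=n/σ².
Here τ₀ = 1/107.2 = 0.009328 and τ_data = 9/72.1 = 0.124827, so τ_n = 0.134155.
Rearranging for μ₀: μ₀ = (μ_n·τ_n − τ_data·x̄)/τ₀ = (15.5100·0.134155 − 0.124827·16.4) / 0.009328 = 0.033581/0.009328 ≈ 3.6.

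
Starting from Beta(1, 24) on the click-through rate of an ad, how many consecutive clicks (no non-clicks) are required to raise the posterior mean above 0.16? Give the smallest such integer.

After k clicks and 0 non-clicks the posterior is Beta(1+k, 24), with mean (1+k)/(1+24+k).
Set (1+k)/(25+k) > 0.16 and solve: k > (0.16·25 − 1)/(1 − 0.16) = 3.571.
The smallest integer exceeding 3.571 is 4.

k = 4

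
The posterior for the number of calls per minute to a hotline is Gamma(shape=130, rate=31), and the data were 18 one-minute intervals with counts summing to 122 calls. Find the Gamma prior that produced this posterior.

Gamma(shape=8, rate=13)

A Gamma(α, β) prior (rate parametrization) on a Poisson rate with n observations summing to S gives posterior Gamma(α+S, β+n).
So α = 130 − 122 = 8 and β = 31 − 18 = 13.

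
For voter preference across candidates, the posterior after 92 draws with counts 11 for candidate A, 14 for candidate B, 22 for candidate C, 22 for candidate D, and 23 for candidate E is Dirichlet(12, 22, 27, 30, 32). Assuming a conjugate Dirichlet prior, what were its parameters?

For a Dirichlet(α) prior with multinomial counts c, the posterior is Dirichlet(α + c) componentwise.
Subtract each count from the matching posterior parameter: 12−11=1, 22−14=8, 27−22=5, 30−22=8, 32−23=9.

Dirichlet(1, 8, 5, 8, 9)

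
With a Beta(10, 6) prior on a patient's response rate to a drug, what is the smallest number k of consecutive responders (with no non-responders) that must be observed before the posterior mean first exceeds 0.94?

After k responders and 0 non-responders the posterior is Beta(10+k, 6), with mean (10+k)/(10+6+k).
Set (10+k)/(16+k) > 0.94 and solve: k > (0.94·16 − 10)/(1 − 0.94) = 84.000.
The smallest integer exceeding 84.000 is 85, and checking k=85: (95)/(101) = 0.9406 > 0.94.

k = 85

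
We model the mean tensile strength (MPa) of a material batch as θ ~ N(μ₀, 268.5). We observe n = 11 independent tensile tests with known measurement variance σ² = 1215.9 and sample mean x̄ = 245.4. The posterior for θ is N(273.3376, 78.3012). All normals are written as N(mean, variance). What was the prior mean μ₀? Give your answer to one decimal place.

μ₀ = 341.2

With known observation variance, the Normal–Normal posterior has precision τ_n = τ₀ + n/σ² and mean μ_n = (τ₀μ₀ + (n/σ²)x̄)/τ_n.
Here τ₀ = 1/268.5 = 0.003724 and τ_data = 11/1215.9 = 0.009047, so τ_n = 0.012771.
Rearranging for μ₀: μ₀ = (μ_n·τ_n − τ_data·x̄)/τ₀ = (273.3376·0.012771 − 0.009047·245.4) / 0.003724 = 1.270661/0.003724 ≈ 341.2.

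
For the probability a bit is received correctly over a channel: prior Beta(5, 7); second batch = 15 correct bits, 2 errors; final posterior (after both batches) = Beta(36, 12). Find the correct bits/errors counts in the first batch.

Sequential conjugate updates are equivalent to a single update on the pooled data, so total successes = posterior α − prior α and total failures = posterior β − prior β.
Total across both batches: 36−5=31 correct bits, 12−7=5 errors.
Subtract the second batch: 31−15=16 correct bits and 5−2=3 errors.

16 correct bits and 3 errors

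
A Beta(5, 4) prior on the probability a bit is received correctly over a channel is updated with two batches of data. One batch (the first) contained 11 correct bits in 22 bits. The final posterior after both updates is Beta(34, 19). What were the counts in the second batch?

18 correct bits and 4 errors

Because Beta–binomial updating is additive in the counts, the combined data contributed (α_post−α_prior, β_post−β_prior) successes and failures.
Total across both batches: 34−5=29 correct bits, 19−4=15 errors.
Subtract the first batch: 29−11=18 correct bits and 15−11=4 errors.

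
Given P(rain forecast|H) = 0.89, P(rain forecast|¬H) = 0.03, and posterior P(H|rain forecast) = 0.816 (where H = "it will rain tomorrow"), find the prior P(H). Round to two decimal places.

P(H) = 0.13

Bayes' rule in odds form gives O(H|E) = O(H)·[P(E|H)/P(E|¬H)], hence O(H) = O(H|E)/LR.
Posterior odds = 0.816/(1−0.816) = 4.4348. LR = 0.89/0.03 = 29.6667.
Prior odds = 4.4348/29.6667 = 0.1495, so P(H) = 0.1495/(1+0.1495) ≈ 0.13.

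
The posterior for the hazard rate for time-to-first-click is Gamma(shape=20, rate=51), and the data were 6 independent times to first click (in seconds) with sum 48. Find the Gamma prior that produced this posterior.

Gamma(shape=14, rate=3)

For an exponential likelihood with a Gamma(α, β) prior on the rate, n observations with total T give posterior Gamma(α+n, β+T).
So α = 20 − 6 = 14 and β = 51 − 48 = 3.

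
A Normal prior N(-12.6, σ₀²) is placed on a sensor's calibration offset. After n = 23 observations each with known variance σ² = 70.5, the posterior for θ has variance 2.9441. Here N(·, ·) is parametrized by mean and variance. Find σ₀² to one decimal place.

σ₀² = 74.5

For the Normal–Normal model with known σ², precisions add: τ_n = τ₀ + n/σ².
So 1/σ₀² = 1/2.9441 − 23/70.5 = 0.339662 − 0.326241 = 0.013421.
Hence σ₀² = 1/0.013421 ≈ 74.5.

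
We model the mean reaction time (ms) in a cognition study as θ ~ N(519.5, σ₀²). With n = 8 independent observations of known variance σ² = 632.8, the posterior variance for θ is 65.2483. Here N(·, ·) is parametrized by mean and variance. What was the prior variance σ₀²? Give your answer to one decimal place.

σ₀² = 372.6

For the Normal–Normal model with known σ², precisions add: τ_n = τ₀ + n/σ².
So 1/σ₀² = 1/65.2483 − 8/632.8 = 0.015326 − 0.012642 = 0.002684.
Hence σ₀² = 1/0.002684 ≈ 372.6.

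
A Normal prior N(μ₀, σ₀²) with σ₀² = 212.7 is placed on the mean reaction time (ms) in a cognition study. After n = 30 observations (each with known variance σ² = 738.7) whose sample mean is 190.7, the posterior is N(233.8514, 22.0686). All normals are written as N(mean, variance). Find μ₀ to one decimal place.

μ₀ = 606.6

With known observation variance, the Normal–Normal posterior has precision τ_n = τ₀ + n/σ² and mean μ_n = (τ₀μ₀ + (n/σ²)x̄)/τ_n.
Here τ₀ = 1/212.7 = 0.004701 and τ_data = 30/738.7 = 0.040612, so τ_n = 0.045313.
Rearranging for μ₀: μ₀ = (μ_n·τ_n − τ_data·x̄)/τ₀ = (233.8514·0.045313 − 0.040612·190.7) / 0.004701 = 2.851800/0.004701 ≈ 606.6.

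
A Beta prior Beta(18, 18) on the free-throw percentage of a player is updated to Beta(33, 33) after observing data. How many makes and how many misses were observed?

15 makes and 15 misses

Beta is conjugate to the binomial likelihood: posterior = Beta(α+s, β+f).
So s = 33 − 18 = 15 and f = 33 − 18 = 15.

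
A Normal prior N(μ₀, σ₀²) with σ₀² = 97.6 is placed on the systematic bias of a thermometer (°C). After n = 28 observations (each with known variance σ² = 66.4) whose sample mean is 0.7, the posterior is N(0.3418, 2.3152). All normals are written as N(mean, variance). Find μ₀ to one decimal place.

μ₀ = -14.4

With known observation variance, the Normal–Normal posterior has precision τ_n = τ₀ + n/σ² and mean μ_n = (τ₀μ₀ + (n/σ²)x̄)/τ_n.
Here τ₀ = 1/97.6 = 0.010246 and τ_data = 28/66.4 = 0.421687, so τ_n = 0.431933.
Rearranging for μ₀: μ₀ = (μ_n·τ_n − τ_data·x̄)/τ₀ = (0.3418·0.431933 − 0.421687·0.7) / 0.010246 = -0.147546/0.010246 ≈ -14.4.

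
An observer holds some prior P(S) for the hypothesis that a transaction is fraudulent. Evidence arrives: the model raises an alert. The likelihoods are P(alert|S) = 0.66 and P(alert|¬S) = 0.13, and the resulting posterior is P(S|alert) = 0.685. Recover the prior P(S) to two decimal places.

In odds form, posterior odds = prior odds × likelihood ratio, so prior odds = posterior odds ÷ LR.
Posterior odds = 0.685/(1−0.685) = 2.1746. LR = 0.66/0.13 = 5.0769.
Prior odds = 2.1746/5.0769 = 0.4283, so P(S) = 0.4283/(1+0.4283) ≈ 0.30.

P(S) = 0.30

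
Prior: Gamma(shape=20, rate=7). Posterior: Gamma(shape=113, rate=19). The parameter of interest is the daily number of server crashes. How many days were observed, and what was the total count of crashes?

Gamma–Poisson conjugacy: posterior shape = α + Σxᵢ, posterior rate = β + n.
Matching: Σxᵢ = 113 − 20 = 93 and n = 19 − 7 = 12.

n = 12 days with total 93 crashes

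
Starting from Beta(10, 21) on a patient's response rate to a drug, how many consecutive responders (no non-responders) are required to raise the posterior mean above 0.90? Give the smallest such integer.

k = 180

After k responders and 0 non-responders the posterior is Beta(10+k, 21), with mean (10+k)/(10+21+k).
Set (10+k)/(31+k) > 0.90 and solve: k > (0.90·31 − 10)/(1 − 0.90) = 179.000.
The smallest integer exceeding 179.000 is 180.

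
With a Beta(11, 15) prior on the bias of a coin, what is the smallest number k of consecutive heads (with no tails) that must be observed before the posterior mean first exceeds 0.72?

k = 28

After k heads and 0 tails the posterior is Beta(11+k, 15), with mean (11+k)/(11+15+k).
Set (11+k)/(26+k) > 0.72 and solve: k > (0.72·26 − 11)/(1 − 0.72) = 27.571.
The smallest integer exceeding 27.571 is 28.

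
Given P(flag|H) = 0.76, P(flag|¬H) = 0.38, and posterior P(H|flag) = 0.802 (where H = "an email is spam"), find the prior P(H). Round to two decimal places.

P(H) = 0.67

In odds form, posterior odds = prior odds × likelihood ratio, so prior odds = posterior odds ÷ LR.
Posterior odds = 0.802/(1−0.802) = 4.0505. LR = 0.76/0.38 = 2.0000.
Prior odds = 4.0505/2.0000 = 2.0253, so P(H) = 2.0253/(1+2.0253) ≈ 0.67.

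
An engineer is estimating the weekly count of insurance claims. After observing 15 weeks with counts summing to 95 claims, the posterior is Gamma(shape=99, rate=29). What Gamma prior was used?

Gamma(shape=4, rate=14)

Gamma–Poisson conjugacy: posterior shape = α + Σxᵢ, posterior rate = β + n.
So α = 99 − 95 = 4 and β = 29 − 15 = 14.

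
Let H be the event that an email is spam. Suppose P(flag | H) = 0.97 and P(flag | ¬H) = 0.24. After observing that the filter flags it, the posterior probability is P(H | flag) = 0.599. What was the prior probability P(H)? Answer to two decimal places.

In odds form, posterior odds = prior odds × likelihood ratio, so prior odds = posterior odds ÷ LR.
Posterior odds = 0.599/(1−0.599) = 1.4938. LR = 0.97/0.24 = 4.0417.
Prior odds = 1.4938/4.0417 = 0.3696, so P(H) = 0.3696/(1+0.3696) ≈ 0.27.

P(H) = 0.27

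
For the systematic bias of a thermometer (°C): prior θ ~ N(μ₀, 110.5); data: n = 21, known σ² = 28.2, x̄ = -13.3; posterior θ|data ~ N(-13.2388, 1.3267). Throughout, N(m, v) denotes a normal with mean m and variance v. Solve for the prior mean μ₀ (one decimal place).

μ₀ = -8.2

The posterior mean is a precision-weighted average: μ_n = (τ₀μ₀ + τ_data·x̄)/(τ₀+τ_data), with τ₀=1/σ₀² and τ_data=n/σ².
Here τ₀ = 1/110.5 = 0.009050 and τ_data = 21/28.2 = 0.744681, so τ_n = 0.753731.
Rearranging for μ₀: μ₀ = (μ_n·τ_n − τ_data·x̄)/τ₀ = (-13.2388·0.753731 − 0.744681·-13.3) / 0.009050 = -0.074237/0.009050 ≈ -8.2.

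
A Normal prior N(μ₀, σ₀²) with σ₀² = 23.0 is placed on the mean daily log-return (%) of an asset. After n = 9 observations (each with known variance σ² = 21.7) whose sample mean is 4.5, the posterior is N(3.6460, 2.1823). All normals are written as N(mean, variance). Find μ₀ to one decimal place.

With known observation variance, the Normal–Normal posterior has precision τ_n = τ₀ + n/σ² and mean μ_n = (τ₀μ₀ + (n/σ²)x̄)/τ_n.
Here τ₀ = 1/23.0 = 0.043478 and τ_data = 9/21.7 = 0.414747, so τ_n = 0.458225.
Rearranging for μ₀: μ₀ = (μ_n·τ_n − τ_data·x̄)/τ₀ = (3.6460·0.458225 − 0.414747·4.5) / 0.043478 = -0.195673/0.043478 ≈ -4.5.

μ₀ = -4.5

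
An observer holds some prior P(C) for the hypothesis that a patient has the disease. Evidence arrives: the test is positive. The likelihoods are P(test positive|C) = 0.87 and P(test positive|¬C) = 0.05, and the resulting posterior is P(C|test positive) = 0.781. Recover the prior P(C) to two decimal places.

In odds form, posterior odds = prior odds × likelihood ratio, so prior odds = posterior odds ÷ LR.
Posterior odds = 0.781/(1−0.781) = 3.5662. LR = 0.87/0.05 = 17.4000.
Prior odds = 3.5662/17.4000 = 0.2050, so P(C) = 0.2050/(1+0.2050) ≈ 0.17.

P(C) = 0.17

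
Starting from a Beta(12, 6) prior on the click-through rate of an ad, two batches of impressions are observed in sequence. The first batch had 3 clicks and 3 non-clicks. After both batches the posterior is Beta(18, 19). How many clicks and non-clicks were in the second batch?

Because Beta–binomial updating is additive in the counts, the combined data contributed (α_post−α_prior, β_post−β_prior) successes and failures.
Total across both batches: 18−12=6 clicks, 19−6=13 non-clicks.
Subtract the first batch: 6−3=3 clicks and 13−3=10 non-clicks.

3 clicks and 10 non-clicks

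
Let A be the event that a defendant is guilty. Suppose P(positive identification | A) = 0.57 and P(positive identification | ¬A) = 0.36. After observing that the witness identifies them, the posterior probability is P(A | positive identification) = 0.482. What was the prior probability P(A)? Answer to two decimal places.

In odds form, posterior odds = prior odds × likelihood ratio, so prior odds = posterior odds ÷ LR.
Posterior odds = 0.482/(1−0.482) = 0.9305. LR = 0.57/0.36 = 1.5833.
Prior odds = 0.9305/1.5833 = 0.5877, so P(A) = 0.5877/(1+0.5877) ≈ 0.37.

P(A) = 0.37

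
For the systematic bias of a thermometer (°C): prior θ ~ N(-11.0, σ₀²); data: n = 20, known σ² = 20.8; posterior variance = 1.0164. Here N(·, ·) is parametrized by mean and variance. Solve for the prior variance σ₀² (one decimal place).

σ₀² = 44.8

Posterior precision equals prior precision plus data precision: 1/σ_n² = 1/σ₀² + n/σ².
So 1/σ₀² = 1/1.0164 − 20/20.8 = 0.983865 − 0.961538 = 0.022327.
Hence σ₀² = 1/0.022327 ≈ 44.8.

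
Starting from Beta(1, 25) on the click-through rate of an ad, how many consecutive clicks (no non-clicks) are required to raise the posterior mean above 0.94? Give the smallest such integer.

After k clicks and 0 non-clicks the posterior is Beta(1+k, 25), with mean (1+k)/(1+25+k).
Set (1+k)/(26+k) > 0.94 and solve: k > (0.94·26 − 1)/(1 − 0.94) = 390.667.
The smallest integer exceeding 390.667 is 391, and checking k=391: (392)/(417) = 0.9400 > 0.94.

k = 391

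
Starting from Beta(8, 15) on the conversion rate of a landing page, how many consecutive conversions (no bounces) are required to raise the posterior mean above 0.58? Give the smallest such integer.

After k conversions and 0 bounces the posterior is Beta(8+k, 15), with mean (8+k)/(8+15+k).
Set (8+k)/(23+k) > 0.58 and solve: k > (0.58·23 − 8)/(1 − 0.58) = 12.714.
The smallest integer exceeding 12.714 is 13.

k = 13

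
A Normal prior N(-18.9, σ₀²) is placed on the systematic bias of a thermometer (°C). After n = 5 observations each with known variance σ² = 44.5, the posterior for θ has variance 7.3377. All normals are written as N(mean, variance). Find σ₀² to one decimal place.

σ₀² = 41.8

Posterior precision equals prior precision plus data precision: 1/σ_n² = 1/σ₀² + n/σ².
So 1/σ₀² = 1/7.3377 − 5/44.5 = 0.136282 − 0.112360 = 0.023922.
Hence σ₀² = 1/0.023922 ≈ 41.8.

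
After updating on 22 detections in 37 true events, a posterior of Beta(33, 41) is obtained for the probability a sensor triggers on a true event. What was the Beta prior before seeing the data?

Beta is conjugate to the binomial likelihood: posterior = Beta(α+s, β+f).
Subtract the data counts: 33−22=11, 41−15=26.

Beta(11, 26)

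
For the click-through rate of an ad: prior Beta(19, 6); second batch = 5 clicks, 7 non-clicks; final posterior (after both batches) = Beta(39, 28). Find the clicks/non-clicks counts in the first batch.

Because Beta–binomial updating is additive in the counts, the combined data contributed (α_post−α_prior, β_post−β_prior) successes and failures.
Total across both batches: 39−19=20 clicks, 28−6=22 non-clicks.
Subtract the second batch: 20−5=15 clicks and 22−7=15 non-clicks.

15 clicks and 15 non-clicks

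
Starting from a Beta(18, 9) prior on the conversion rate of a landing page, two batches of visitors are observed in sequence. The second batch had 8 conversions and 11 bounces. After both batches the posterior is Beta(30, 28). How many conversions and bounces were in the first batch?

Because Beta–binomial updating is additive in the counts, the combined data contributed (α_post−α_prior, β_post−β_prior) successes and failures.
Total across both batches: 30−18=12 conversions, 28−9=19 bounces.
Subtract the second batch: 12−8=4 conversions and 19−11=8 bounces.

4 conversions and 8 bounces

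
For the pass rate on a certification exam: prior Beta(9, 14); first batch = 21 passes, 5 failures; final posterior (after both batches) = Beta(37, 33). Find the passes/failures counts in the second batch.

7 passes and 14 failures

Sequential conjugate updates are equivalent to a single update on the pooled data, so total successes = posterior α − prior α and total failures = posterior β − prior β.
Total across both batches: 37−9=28 passes, 33−14=19 failures.
Subtract the first batch: 28−21=7 passes and 19−5=14 failures.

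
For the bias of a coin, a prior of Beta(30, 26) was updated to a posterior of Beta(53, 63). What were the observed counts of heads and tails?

23 heads and 37 tails

Beta is conjugate to the binomial likelihood: posterior = Beta(a+s, b+f).
Match parameters: s=53−30=23, f=63−26=37.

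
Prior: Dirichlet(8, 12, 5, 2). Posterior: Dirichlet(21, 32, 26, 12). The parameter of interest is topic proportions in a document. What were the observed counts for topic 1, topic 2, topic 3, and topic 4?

counts (13, 20, 21, 10)

For a Dirichlet(α) prior with multinomial counts c, the posterior is Dirichlet(α + c) componentwise.
Counts are posterior − prior componentwise: 21−8=13, 32−12=20, 26−5=21, 12−2=10.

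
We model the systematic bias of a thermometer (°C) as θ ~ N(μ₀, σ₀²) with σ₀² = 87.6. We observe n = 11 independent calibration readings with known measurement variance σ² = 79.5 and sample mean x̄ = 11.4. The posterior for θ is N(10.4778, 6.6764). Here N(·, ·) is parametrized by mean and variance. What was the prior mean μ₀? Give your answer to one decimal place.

μ₀ = -0.7

The posterior mean is a precision-weighted average: μ_n = (τ₀μ₀ + τ_data·x̄)/(τ₀+τ_data), with τ₀=1/σ₀² and τ_data=n/σ².
Here τ₀ = 1/87.6 = 0.011416 and τ_data = 11/79.5 = 0.138365, so τ_n = 0.149781.
Rearranging for μ₀: μ₀ = (μ_n·τ_n − τ_data·x̄)/τ₀ = (10.4778·0.149781 − 0.138365·11.4) / 0.011416 = -0.007986/0.011416 ≈ -0.7.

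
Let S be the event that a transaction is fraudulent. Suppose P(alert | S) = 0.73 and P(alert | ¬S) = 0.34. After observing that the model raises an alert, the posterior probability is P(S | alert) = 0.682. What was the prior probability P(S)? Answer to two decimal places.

P(S) = 0.50

Bayes' rule in odds form gives O(S|E) = O(S)·[P(E|S)/P(E|¬S)], hence O(S) = O(S|E)/LR.
Posterior odds = 0.682/(1−0.682) = 2.1447. LR = 0.73/0.34 = 2.1471.
Prior odds = 2.1447/2.1471 = 0.9989, so P(S) = 0.9989/(1+0.9989) ≈ 0.50.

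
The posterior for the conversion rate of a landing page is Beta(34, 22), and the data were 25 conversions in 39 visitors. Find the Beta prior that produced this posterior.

A Beta(α, β) prior with s successes and f failures in binomial data gives a Beta(α+s, β+f) posterior.
So α = 34 − 25 = 9 and β = 22 − 14 = 8.

Beta(9, 8)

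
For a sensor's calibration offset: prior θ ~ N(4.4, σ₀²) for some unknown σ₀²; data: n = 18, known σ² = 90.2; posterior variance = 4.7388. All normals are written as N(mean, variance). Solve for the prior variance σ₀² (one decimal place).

σ₀² = 87.2

For the Normal–Normal model with known σ², precisions add: τ_n = τ₀ + n/σ².
So 1/σ₀² = 1/4.7388 − 18/90.2 = 0.211024 − 0.199557 = 0.011467.
Hence σ₀² = 1/0.011467 ≈ 87.2.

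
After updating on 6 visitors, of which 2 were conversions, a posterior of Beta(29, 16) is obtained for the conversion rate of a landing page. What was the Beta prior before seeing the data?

Under Beta–binomial conjugacy the posterior parameters are (α+s, β+f).
Subtract the data counts: 29−2=27, 16−4=12.

Beta(27, 12)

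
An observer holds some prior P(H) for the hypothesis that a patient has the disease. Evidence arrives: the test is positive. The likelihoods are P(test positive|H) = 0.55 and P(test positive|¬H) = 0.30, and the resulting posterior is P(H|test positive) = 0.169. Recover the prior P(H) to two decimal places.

In odds form, posterior odds = prior odds × likelihood ratio, so prior odds = posterior odds ÷ LR.
Posterior odds = 0.169/(1−0.169) = 0.2034. LR = 0.55/0.30 = 1.8333.
Prior odds = 0.2034/1.8333 = 0.1109, so P(H) = 0.1109/(1+0.1109) ≈ 0.10.

P(H) = 0.10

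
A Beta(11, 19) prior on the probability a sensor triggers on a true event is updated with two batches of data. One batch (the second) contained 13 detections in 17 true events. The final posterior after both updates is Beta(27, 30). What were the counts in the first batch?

Sequential conjugate updates are equivalent to a single update on the pooled data, so total successes = posterior α − prior α and total failures = posterior β − prior β.
Total across both batches: 27−11=16 detections, 30−19=11 misses.
Subtract the second batch: 16−13=3 detections and 11−4=7 misses.

3 detections and 7 misses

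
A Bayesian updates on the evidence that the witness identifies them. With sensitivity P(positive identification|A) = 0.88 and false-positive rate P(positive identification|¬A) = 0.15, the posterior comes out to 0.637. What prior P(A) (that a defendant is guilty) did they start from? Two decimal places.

P(A) = 0.23

In odds form, posterior odds = prior odds × likelihood ratio, so prior odds = posterior odds ÷ LR.
Posterior odds = 0.637/(1−0.637) = 1.7548. LR = 0.88/0.15 = 5.8667.
Prior odds = 1.7548/5.8667 = 0.2991, so P(A) = 0.2991/(1+0.2991) ≈ 0.23.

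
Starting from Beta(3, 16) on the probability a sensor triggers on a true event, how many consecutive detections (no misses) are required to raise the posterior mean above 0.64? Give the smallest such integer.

k = 26

After k detections and 0 misses the posterior is Beta(3+k, 16), with mean (3+k)/(3+16+k).
Set (3+k)/(19+k) > 0.64 and solve: k > (0.64·19 − 3)/(1 − 0.64) = 25.444.
The smallest integer exceeding 25.444 is 26, and checking k=26: (29)/(45) = 0.6444 > 0.64.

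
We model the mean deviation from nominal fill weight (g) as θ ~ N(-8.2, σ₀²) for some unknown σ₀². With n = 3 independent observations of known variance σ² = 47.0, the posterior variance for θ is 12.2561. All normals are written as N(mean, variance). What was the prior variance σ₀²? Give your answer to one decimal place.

σ₀² = 56.3

For the Normal–Normal model with known σ², precisions add: τ_n = τ₀ + n/σ².
So 1/σ₀² = 1/12.2561 − 3/47.0 = 0.081592 − 0.063830 = 0.017762.
Hence σ₀² = 1/0.017762 ≈ 56.3.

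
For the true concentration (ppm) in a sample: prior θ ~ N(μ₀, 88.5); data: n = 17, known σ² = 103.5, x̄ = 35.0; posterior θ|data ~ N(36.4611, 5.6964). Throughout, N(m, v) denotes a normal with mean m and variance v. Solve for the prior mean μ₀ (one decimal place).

μ₀ = 57.7

With known observation variance, the Normal–Normal posterior has precision τ_n = τ₀ + n/σ² and mean μ_n = (τ₀μ₀ + (n/σ²)x̄)/τ_n.
Here τ₀ = 1/88.5 = 0.011299 and τ_data = 17/103.5 = 0.164251, so τ_n = 0.175550.
Rearranging for μ₀: μ₀ = (μ_n·τ_n − τ_data·x̄)/τ₀ = (36.4611·0.175550 − 0.164251·35.0) / 0.011299 = 0.651961/0.011299 ≈ 57.7.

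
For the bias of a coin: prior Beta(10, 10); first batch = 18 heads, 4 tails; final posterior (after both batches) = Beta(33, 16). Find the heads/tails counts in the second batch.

Sequential conjugate updates are equivalent to a single update on the pooled data, so total successes = posterior α − prior α and total failures = posterior β − prior β.
Total across both batches: 33−10=23 heads, 16−10=6 tails.
Subtract the first batch: 23−18=5 heads and 6−4=2 tails.

5 heads and 2 tails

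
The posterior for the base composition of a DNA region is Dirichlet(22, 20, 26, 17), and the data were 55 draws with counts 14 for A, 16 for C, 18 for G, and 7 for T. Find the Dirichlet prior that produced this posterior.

For a Dirichlet(α) prior with multinomial counts c, the posterior is Dirichlet(α + c) componentwise.
Subtract each count from the matching posterior parameter: 22−14=8, 20−16=4, 26−18=8, 17−7=10.

Dirichlet(8, 4, 8, 10)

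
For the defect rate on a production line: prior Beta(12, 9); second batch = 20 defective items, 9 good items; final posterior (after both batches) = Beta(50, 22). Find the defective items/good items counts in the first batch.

18 defective items and 4 good items

Because Beta–binomial updating is additive in the counts, the combined data contributed (α_post−α_prior, β_post−β_prior) successes and failures.
Total across both batches: 50−12=38 defective items, 22−9=13 good items.
Subtract the second batch: 38−20=18 defective items and 13−9=4 good items.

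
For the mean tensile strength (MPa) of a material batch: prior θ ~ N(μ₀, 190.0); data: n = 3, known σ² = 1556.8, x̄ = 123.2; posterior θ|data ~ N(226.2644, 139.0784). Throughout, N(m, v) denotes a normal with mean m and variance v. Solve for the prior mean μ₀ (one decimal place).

With known observation variance, the Normal–Normal posterior has precision τ_n = τ₀ + n/σ² and mean μ_n = (τ₀μ₀ + (n/σ²)x̄)/τ_n.
Here τ₀ = 1/190.0 = 0.005263 and τ_data = 3/1556.8 = 0.001927, so τ_n = 0.007190.
Rearranging for μ₀: μ₀ = (μ_n·τ_n − τ_data·x̄)/τ₀ = (226.2644·0.007190 − 0.001927·123.2) / 0.005263 = 1.389435/0.005263 ≈ 264.0.

μ₀ = 264.0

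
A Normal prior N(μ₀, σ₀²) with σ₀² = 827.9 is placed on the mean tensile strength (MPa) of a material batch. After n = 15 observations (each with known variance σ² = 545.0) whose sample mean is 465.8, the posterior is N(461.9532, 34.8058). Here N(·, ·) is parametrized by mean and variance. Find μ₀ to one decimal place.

μ₀ = 374.3

The posterior mean is a precision-weighted average: μ_n = (τ₀μ₀ + τ_data·x̄)/(τ₀+τ_data), with τ₀=1/σ₀² and τ_data=n/σ².
Here τ₀ = 1/827.9 = 0.001208 and τ_data = 15/545.0 = 0.027523, so τ_n = 0.028731.
Rearranging for μ₀: μ₀ = (μ_n·τ_n − τ_data·x̄)/τ₀ = (461.9532·0.028731 − 0.027523·465.8) / 0.001208 = 0.452164/0.001208 ≈ 374.3.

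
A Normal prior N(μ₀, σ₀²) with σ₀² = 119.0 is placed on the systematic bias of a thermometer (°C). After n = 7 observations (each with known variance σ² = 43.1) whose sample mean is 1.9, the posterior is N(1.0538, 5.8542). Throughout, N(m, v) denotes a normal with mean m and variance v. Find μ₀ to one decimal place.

μ₀ = -15.3

With known observation variance, the Normal–Normal posterior has precision τ_n = τ₀ + n/σ² and mean μ_n = (τ₀μ₀ + (n/σ²)x̄)/τ_n.
Here τ₀ = 1/119.0 = 0.008403 and τ_data = 7/43.1 = 0.162413, so τ_n = 0.170816.
Rearranging for μ₀: μ₀ = (μ_n·τ_n − τ_data·x̄)/τ₀ = (1.0538·0.170816 − 0.162413·1.9) / 0.008403 = -0.128579/0.008403 ≈ -15.3.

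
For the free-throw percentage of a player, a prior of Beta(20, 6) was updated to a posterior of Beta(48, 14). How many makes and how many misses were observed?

28 makes and 8 misses

Under Beta–binomial conjugacy the posterior parameters are (a+s, b+f).
Match parameters: s=48−20=28, f=14−6=8.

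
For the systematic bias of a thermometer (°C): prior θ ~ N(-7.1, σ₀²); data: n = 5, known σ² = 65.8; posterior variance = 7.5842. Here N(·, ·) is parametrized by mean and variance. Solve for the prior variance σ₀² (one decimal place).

σ₀² = 17.9

For the Normal–Normal model with known σ², precisions add: τ_n = τ₀ + n/σ².
So 1/σ₀² = 1/7.5842 − 5/65.8 = 0.131853 − 0.075988 = 0.055865.
Hence σ₀² = 1/0.055865 ≈ 17.9.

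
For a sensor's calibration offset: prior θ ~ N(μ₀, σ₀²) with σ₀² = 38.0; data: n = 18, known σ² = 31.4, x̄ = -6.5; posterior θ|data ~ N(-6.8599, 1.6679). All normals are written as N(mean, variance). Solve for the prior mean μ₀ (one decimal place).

The posterior mean is a precision-weighted average: μ_n = (τ₀μ₀ + τ_data·x̄)/(τ₀+τ_data), with τ₀=1/σ₀² and τ_data=n/σ².
Here τ₀ = 1/38.0 = 0.026316 and τ_data = 18/31.4 = 0.573248, so τ_n = 0.599564.
Rearranging for μ₀: μ₀ = (μ_n·τ_n − τ_data·x̄)/τ₀ = (-6.8599·0.599564 − 0.573248·-6.5) / 0.026316 = -0.386837/0.026316 ≈ -14.7.

μ₀ = -14.7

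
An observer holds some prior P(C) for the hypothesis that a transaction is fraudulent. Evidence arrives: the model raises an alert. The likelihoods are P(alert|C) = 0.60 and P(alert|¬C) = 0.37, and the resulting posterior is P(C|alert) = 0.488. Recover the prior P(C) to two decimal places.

In odds form, posterior odds = prior odds × likelihood ratio, so prior odds = posterior odds ÷ LR.
Posterior odds = 0.488/(1−0.488) = 0.9531. LR = 0.60/0.37 = 1.6216.
Prior odds = 0.9531/1.6216 = 0.5878, so P(C) = 0.5878/(1+0.5878) ≈ 0.37.

P(C) = 0.37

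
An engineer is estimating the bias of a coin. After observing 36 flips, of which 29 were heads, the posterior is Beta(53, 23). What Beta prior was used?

A Beta(a, b) prior with s successes and f failures in binomial data gives a Beta(a+s, b+f) posterior.
So a = 53 − 29 = 24 and b = 23 − 7 = 16.

Beta(24, 16)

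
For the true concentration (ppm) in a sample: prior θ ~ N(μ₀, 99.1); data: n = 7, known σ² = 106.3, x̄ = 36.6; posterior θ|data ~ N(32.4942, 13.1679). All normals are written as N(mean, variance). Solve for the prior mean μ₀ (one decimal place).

With known observation variance, the Normal–Normal posterior has precision τ_n = τ₀ + n/σ² and mean μ_n = (τ₀μ₀ + (n/σ²)x̄)/τ_n.
Here τ₀ = 1/99.1 = 0.010091 and τ_data = 7/106.3 = 0.065851, so τ_n = 0.075942.
Rearranging for μ₀: μ₀ = (μ_n·τ_n − τ_data·x̄)/τ₀ = (32.4942·0.075942 − 0.065851·36.6) / 0.010091 = 0.057528/0.010091 ≈ 5.7.

μ₀ = 5.7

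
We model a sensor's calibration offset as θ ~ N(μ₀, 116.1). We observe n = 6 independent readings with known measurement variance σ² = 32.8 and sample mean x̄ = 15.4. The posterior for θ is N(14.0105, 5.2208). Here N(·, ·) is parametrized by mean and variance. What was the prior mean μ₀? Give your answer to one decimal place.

μ₀ = -15.5

With known observation variance, the Normal–Normal posterior has precision τ_n = τ₀ + n/σ² and mean μ_n = (τ₀μ₀ + (n/σ²)x̄)/τ_n.
Here τ₀ = 1/116.1 = 0.008613 and τ_data = 6/32.8 = 0.182927, so τ_n = 0.191540.
Rearranging for μ₀: μ₀ = (μ_n·τ_n − τ_data·x̄)/τ₀ = (14.0105·0.191540 − 0.182927·15.4) / 0.008613 = -0.133505/0.008613 ≈ -15.5.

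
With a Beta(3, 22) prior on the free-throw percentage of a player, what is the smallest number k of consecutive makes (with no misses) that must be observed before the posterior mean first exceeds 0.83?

k = 105

After k makes and 0 misses the posterior is Beta(3+k, 22), with mean (3+k)/(3+22+k).
Set (3+k)/(25+k) > 0.83 and solve: k > (0.83·25 − 3)/(1 − 0.83) = 104.412.
The smallest integer exceeding 104.412 is 105.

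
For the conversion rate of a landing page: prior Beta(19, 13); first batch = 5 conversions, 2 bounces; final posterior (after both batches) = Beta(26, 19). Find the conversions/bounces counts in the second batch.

Sequential conjugate updates are equivalent to a single update on the pooled data, so total successes = posterior α − prior α and total failures = posterior β − prior β.
Total across both batches: 26−19=7 conversions, 19−13=6 bounces.
Subtract the first batch: 7−5=2 conversions and 6−2=4 bounces.

2 conversions and 4 bounces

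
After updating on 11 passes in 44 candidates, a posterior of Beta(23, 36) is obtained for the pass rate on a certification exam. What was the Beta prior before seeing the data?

Beta is conjugate to the binomial likelihood: posterior = Beta(α+s, β+f).
Subtract the data counts: 23−11=12, 36−33=3.

Beta(12, 3)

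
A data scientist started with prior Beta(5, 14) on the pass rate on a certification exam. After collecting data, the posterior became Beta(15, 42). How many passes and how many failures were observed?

A Beta(a, b) prior with s successes and f failures in binomial data gives a Beta(a+s, b+f) posterior.
So s = 15 − 5 = 10 and f = 42 − 14 = 28.

10 passes and 28 failures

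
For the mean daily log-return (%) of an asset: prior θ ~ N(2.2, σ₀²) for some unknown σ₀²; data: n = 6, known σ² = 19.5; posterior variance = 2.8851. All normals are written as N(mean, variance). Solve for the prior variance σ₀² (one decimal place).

σ₀² = 25.7

Posterior precision equals prior precision plus data precision: 1/σ_n² = 1/σ₀² + n/σ².
So 1/σ₀² = 1/2.8851 − 6/19.5 = 0.346608 − 0.307692 = 0.038916.
Hence σ₀² = 1/0.038916 ≈ 25.7.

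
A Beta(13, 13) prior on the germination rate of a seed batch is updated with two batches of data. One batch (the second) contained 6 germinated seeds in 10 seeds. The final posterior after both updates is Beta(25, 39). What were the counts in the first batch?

Sequential conjugate updates are equivalent to a single update on the pooled data, so total successes = posterior α − prior α and total failures = posterior β − prior β.
Total across both batches: 25−13=12 germinated seeds, 39−13=26 non-germinating seeds.
Subtract the second batch: 12−6=6 germinated seeds and 26−4=22 non-germinating seeds.

6 germinated seeds and 22 non-germinating seeds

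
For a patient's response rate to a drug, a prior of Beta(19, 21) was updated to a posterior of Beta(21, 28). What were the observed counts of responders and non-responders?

Under Beta–binomial conjugacy the posterior parameters are (α+s, β+f).
So s = 21 − 19 = 2 and f = 28 − 21 = 7.

2 responders and 7 non-responders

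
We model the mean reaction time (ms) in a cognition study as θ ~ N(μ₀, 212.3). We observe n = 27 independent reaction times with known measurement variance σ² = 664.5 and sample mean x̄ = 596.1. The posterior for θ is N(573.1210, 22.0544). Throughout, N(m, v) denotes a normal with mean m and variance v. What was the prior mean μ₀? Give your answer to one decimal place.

With known observation variance, the Normal–Normal posterior has precision τ_n = τ₀ + n/σ² and mean μ_n = (τ₀μ₀ + (n/σ²)x̄)/τ_n.
Here τ₀ = 1/212.3 = 0.004710 and τ_data = 27/664.5 = 0.040632, so τ_n = 0.045342.
Rearranging for μ₀: μ₀ = (μ_n·τ_n − τ_data·x̄)/τ₀ = (573.1210·0.045342 − 0.040632·596.1) / 0.004710 = 1.765717/0.004710 ≈ 374.9.

μ₀ = 374.9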